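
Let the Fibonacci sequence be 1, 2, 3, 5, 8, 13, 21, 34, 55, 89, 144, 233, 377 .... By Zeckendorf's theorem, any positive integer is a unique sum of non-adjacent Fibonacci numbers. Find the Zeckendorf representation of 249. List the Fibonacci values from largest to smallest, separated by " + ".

233 + 13 + 3

233 ≤ 249 < 377, so take 233; remainder 16
13 ≤ 16 < 21, so take 13; remainder 3
3 ≤ 3 < 5, so take 3; remainder 0
So 249 = 233 + 13 + 3, with no two terms consecutive in the sequence.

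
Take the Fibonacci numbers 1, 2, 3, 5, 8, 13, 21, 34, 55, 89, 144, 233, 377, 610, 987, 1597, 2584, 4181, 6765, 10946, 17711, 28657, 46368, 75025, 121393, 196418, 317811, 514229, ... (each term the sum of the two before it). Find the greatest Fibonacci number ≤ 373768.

317811 ≤ 373768 < 514229, so the largest Fibonacci number not exceeding 373768 is 317811.

317811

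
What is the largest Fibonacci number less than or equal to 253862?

196418

196418 ≤ 253862 < 317811, so the largest Fibonacci number not exceeding 253862 is 196418.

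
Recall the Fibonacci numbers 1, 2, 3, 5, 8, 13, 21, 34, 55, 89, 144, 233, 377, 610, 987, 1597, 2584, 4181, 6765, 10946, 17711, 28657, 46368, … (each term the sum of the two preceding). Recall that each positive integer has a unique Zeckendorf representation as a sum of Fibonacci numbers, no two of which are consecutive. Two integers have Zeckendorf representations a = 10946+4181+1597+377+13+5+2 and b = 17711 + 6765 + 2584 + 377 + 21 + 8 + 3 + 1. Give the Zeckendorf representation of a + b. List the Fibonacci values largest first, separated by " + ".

28657 + 10946 + 4181 + 610 + 144 + 34 + 13 + 5 + 1

The two numbers are 17121 and 27470, so their sum is 44591.
Greedy algorithm:
44591: greatest Fibonacci not exceeding it is 28657, leaving 15934
15934: greatest Fibonacci not exceeding it is 10946, leaving 4988
4988: greatest Fibonacci not exceeding it is 4181, leaving 807
807: greatest Fibonacci not exceeding it is 610, leaving 197
197: greatest Fibonacci not exceeding it is 144, leaving 53
53: greatest Fibonacci not exceeding it is 34, leaving 19
19: greatest Fibonacci not exceeding it is 13, leaving 6
6: greatest Fibonacci not exceeding it is 5, leaving 1
1: greatest Fibonacci not exceeding it is 1, leaving 0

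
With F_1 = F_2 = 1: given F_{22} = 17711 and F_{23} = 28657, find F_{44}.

By the doubling identity F_{2k} = F_k(2F_{k+1} − F_k): F_{44} = 17711·(2·28657 − 17711) = 17711·39603 = 701408733.

701408733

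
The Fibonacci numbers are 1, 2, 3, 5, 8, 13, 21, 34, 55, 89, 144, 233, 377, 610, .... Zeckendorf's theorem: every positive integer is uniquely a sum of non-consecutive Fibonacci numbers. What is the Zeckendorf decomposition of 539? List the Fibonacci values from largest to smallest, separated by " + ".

377 + 144 + 13 + 5

377 ≤ 539 < 610, so take 377; remainder 162
144 ≤ 162 < 233, so take 144; remainder 18
13 ≤ 18 < 21, so take 13; remainder 5
5 ≤ 5 < 8, so take 5; remainder 0
So 539 = 377 + 144 + 13 + 5, with no two terms consecutive in the sequence.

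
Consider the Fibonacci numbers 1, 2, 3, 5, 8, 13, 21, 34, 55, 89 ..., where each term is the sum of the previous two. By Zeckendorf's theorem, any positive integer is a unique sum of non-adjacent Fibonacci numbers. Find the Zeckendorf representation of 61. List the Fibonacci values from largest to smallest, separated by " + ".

55 + 5 + 1

Repeatedly subtract the largest Fibonacci number that fits:
take 55 (≤ 61); 61 − 55 = 6
take 5 (≤ 6); 6 − 5 = 1
take 1 (≤ 1); 1 − 1 = 0
So 61 = 55 + 5 + 1, with no two terms consecutive in the sequence.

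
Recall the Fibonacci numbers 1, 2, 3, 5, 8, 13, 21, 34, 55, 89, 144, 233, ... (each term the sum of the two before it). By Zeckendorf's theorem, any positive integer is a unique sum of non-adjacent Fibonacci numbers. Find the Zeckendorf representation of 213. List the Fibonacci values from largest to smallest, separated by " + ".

144 + 55 + 13 + 1

213 − 144 = 69
69 − 55 = 14
14 − 13 = 1
1 − 1 = 0
So 213 = 144 + 55 + 13 + 1, with no two terms consecutive in the sequence.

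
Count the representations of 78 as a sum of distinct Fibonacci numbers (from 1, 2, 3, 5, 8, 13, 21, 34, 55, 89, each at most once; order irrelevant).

Each representation comes from the Zeckendorf form by replacing some F_k with F_{k−1} + F_{k−2} where possible.
78 = 55+21+2 = 55+13+8+2 = 55+13+5+3+2 = 34+21+13+8+2 = … (1 more), for 5 in all.

5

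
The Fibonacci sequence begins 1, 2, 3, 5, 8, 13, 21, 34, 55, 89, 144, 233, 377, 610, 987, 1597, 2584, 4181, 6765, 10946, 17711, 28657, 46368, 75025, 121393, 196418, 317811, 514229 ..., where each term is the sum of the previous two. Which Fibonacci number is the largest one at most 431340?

317811

317811 ≤ 431340 < 514229, so the largest Fibonacci number not exceeding 431340 is 317811.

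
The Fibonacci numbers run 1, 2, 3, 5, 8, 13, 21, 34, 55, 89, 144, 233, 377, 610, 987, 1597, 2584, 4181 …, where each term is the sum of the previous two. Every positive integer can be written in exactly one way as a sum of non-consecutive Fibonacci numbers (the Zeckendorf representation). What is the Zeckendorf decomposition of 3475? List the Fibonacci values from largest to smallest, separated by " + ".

2584 + 610 + 233 + 34 + 13 + 1

Greedily peel off the largest Fibonacci term at each step:
take 2584 (≤ 3475); 3475 − 2584 = 891
take 610 (≤ 891); 891 − 610 = 281
take 233 (≤ 281); 281 − 233 = 48
take 34 (≤ 48); 48 − 34 = 14
take 13 (≤ 14); 14 − 13 = 1
take 1 (≤ 1); 1 − 1 = 0
So 3475 = 2584 + 610 + 233 + 34 + 13 + 1, with no two terms consecutive in the sequence.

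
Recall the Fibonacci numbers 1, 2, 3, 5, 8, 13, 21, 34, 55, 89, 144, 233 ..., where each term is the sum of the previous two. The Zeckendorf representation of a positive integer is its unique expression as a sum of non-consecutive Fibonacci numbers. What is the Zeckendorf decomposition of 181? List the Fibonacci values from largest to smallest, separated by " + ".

144 + 34 + 3

subtract 144 from 181: 37 remains
subtract 34 from 37: 3 remains
subtract 3 from 3: 0 remains
So 181 = 144 + 34 + 3, with no two terms consecutive in the sequence.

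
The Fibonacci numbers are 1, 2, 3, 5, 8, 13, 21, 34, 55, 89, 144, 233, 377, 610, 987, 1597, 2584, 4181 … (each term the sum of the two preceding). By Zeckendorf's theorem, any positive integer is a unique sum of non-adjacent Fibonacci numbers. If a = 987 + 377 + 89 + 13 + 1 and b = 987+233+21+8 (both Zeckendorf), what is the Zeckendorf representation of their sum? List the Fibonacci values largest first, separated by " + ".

The two numbers are 1467 and 1249, so their sum is 2716.
Repeatedly subtract the largest Fibonacci number that fits:
2584 ≤ 2716 < 4181, so take 2584; remainder 132
89 ≤ 132 < 144, so take 89; remainder 43
34 ≤ 43 < 55, so take 34; remainder 9
8 ≤ 9 < 13, so take 8; remainder 1
1 ≤ 1 < 2, so take 1; remainder 0

2584 + 89 + 34 + 8 + 1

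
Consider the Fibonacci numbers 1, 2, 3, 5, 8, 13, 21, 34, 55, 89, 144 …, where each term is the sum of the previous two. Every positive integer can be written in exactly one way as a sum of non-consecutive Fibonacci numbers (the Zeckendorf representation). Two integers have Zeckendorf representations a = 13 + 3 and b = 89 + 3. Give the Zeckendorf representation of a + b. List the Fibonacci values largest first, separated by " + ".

The two numbers are 16 and 92, so their sum is 108.
take 89 (≤ 108); 108 − 89 = 19
take 13 (≤ 19); 19 − 13 = 6
take 5 (≤ 6); 6 − 5 = 1
take 1 (≤ 1); 1 − 1 = 0

89 + 13 + 5 + 1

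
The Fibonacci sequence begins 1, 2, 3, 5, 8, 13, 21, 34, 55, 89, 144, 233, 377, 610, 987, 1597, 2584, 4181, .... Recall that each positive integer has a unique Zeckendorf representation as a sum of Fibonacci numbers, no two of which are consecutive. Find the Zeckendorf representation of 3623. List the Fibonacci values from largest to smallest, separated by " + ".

2584 + 987 + 34 + 13 + 5

Repeatedly subtract the largest Fibonacci number that fits:
2584 ≤ 3623 < 4181, so take 2584; remainder 1039
987 ≤ 1039 < 1597, so take 987; remainder 52
34 ≤ 52 < 55, so take 34; remainder 18
13 ≤ 18 < 21, so take 13; remainder 5
5 ≤ 5 < 8, so take 5; remainder 0
So 3623 = 2584 + 987 + 34 + 13 + 5, with no two terms consecutive in the sequence.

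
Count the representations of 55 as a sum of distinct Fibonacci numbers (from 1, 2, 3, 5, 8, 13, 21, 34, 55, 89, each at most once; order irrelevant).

5

Starting from the Zeckendorf form and repeatedly splitting a term F_k into F_{k−1} + F_{k−2} (when neither is already used) reaches every representation.
55 = 55 = 34+21 = 34+13+8 = … (2 more), for 5 in all.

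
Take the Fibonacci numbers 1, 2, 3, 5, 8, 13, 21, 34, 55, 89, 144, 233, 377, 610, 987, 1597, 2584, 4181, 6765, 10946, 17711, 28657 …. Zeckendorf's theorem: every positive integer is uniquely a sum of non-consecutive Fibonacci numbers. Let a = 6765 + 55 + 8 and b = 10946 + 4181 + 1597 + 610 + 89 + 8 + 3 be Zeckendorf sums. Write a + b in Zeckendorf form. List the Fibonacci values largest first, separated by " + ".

17711 + 4181 + 1597 + 610 + 144 + 13 + 5 + 1

The two numbers are 6828 and 17434, so their sum is 24262.
largest Fibonacci ≤ 24262 is 17711; 24262 − 17711 = 6551
largest Fibonacci ≤ 6551 is 4181; 6551 − 4181 = 2370
largest Fibonacci ≤ 2370 is 1597; 2370 − 1597 = 773
largest Fibonacci ≤ 773 is 610; 773 − 610 = 163
largest Fibonacci ≤ 163 is 144; 163 − 144 = 19
largest Fibonacci ≤ 19 is 13; 19 − 13 = 6
largest Fibonacci ≤ 6 is 5; 6 − 5 = 1
largest Fibonacci ≤ 1 is 1; 1 − 1 = 0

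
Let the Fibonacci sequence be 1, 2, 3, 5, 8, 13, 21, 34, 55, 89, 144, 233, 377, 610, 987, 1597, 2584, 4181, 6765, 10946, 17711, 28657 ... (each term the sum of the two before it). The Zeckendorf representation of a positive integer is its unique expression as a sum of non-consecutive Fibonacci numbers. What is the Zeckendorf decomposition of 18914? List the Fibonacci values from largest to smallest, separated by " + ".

17711 + 987 + 144 + 55 + 13 + 3 + 1

subtract 17711 from 18914: 1203 remains
subtract 987 from 1203: 216 remains
subtract 144 from 216: 72 remains
subtract 55 from 72: 17 remains
subtract 13 from 17: 4 remains
subtract 3 from 4: 1 remains
subtract 1 from 1: 0 remains
So 18914 = 17711 + 987 + 144 + 55 + 13 + 3 + 1, with no two terms consecutive in the sequence.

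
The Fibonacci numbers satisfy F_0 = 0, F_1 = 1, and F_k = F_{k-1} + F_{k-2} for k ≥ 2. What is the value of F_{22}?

17711

Iterating the recurrence up to F_{15} = 610 and F_{14} = 377:
F_{16} = F_{15} + F_{14} = 610 + 377 = 987
F_{17} = F_{16} + F_{15} = 987 + 610 = 1597
F_{18} = F_{17} + F_{16} = 1597 + 987 = 2584
F_{19} = F_{18} + F_{17} = 2584 + 1597 = 4181
F_{20} = F_{19} + F_{18} = 4181 + 2584 = 6765
F_{21} = F_{20} + F_{19} = 6765 + 4181 = 10946
F_{22} = F_{21} + F_{20} = 10946 + 6765 = 17711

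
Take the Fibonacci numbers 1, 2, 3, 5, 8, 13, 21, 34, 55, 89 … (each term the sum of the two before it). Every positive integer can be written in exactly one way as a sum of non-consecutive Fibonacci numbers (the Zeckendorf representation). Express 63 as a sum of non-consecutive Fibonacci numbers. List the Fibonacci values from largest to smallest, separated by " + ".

55 + 8

Greedy algorithm:
63 − 55 = 8
8 − 8 = 0
So 63 = 55 + 8, with no two terms consecutive in the sequence.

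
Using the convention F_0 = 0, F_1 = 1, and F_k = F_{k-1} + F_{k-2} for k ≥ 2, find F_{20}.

6765

Iterating the recurrence up to F_{15} = 610 and F_{14} = 377:
F_{16} = F_{15} + F_{14} = 610 + 377 = 987
F_{17} = F_{16} + F_{15} = 987 + 610 = 1597
F_{18} = F_{17} + F_{16} = 1597 + 987 = 2584
F_{19} = F_{18} + F_{17} = 2584 + 1597 = 4181
F_{20} = F_{19} + F_{18} = 4181 + 2584 = 6765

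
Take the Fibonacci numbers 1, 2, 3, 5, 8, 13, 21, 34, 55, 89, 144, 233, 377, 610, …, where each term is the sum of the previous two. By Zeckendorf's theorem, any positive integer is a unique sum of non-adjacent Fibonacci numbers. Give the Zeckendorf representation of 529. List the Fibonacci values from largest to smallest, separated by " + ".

largest Fibonacci ≤ 529 is 377; 529 − 377 = 152
largest Fibonacci ≤ 152 is 144; 152 − 144 = 8
largest Fibonacci ≤ 8 is 8; 8 − 8 = 0
So 529 = 377 + 144 + 8, with no two terms consecutive in the sequence.

377 + 144 + 8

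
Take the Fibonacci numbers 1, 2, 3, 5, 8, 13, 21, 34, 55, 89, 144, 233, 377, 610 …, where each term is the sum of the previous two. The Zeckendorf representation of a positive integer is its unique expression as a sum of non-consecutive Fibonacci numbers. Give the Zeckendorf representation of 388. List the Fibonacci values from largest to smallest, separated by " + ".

377 + 8 + 3

388: greatest Fibonacci not exceeding it is 377, leaving 11
11: greatest Fibonacci not exceeding it is 8, leaving 3
3: greatest Fibonacci not exceeding it is 3, leaving 0
So 388 = 377 + 8 + 3, with no two terms consecutive in the sequence.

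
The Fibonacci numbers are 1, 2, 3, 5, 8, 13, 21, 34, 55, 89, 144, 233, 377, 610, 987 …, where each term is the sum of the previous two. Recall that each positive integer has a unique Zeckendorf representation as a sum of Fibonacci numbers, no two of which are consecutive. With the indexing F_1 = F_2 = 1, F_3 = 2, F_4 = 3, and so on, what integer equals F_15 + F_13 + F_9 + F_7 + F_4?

F_15 + F_13 + F_9 + F_7 + F_4 = 610 + 233 + 34 + 13 + 3 = 893.

893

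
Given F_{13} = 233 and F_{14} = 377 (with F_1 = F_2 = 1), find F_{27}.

By F_{2k+1} = F_k² + F_{k+1}²: F_{27} = 233² + 377² = 54289 + 142129 = 196418.

196418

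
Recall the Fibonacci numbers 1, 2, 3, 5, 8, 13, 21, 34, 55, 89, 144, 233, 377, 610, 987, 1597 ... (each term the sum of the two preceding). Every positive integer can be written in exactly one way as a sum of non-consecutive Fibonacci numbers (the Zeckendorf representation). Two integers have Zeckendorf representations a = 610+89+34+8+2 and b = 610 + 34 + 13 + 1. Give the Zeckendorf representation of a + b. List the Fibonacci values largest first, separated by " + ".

The two numbers are 743 and 658, so their sum is 1401.
Repeatedly subtract the largest Fibonacci number that fits:
1401: greatest Fibonacci not exceeding it is 987, leaving 414
414: greatest Fibonacci not exceeding it is 377, leaving 37
37: greatest Fibonacci not exceeding it is 34, leaving 3
3: greatest Fibonacci not exceeding it is 3, leaving 0

987 + 377 + 34 + 3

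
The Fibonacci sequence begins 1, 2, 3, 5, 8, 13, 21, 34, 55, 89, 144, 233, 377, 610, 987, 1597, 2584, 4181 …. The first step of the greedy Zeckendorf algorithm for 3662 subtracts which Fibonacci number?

2584

2584 ≤ 3662 < 4181, so the largest Fibonacci number not exceeding 3662 is 2584.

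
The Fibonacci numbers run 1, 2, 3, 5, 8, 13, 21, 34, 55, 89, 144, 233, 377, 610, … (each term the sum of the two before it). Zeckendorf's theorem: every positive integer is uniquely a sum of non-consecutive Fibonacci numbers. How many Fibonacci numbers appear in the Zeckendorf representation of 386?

3

386: greatest Fibonacci not exceeding it is 377, leaving 9
9: greatest Fibonacci not exceeding it is 8, leaving 1
1: greatest Fibonacci not exceeding it is 1, leaving 0
386 = 377 + 8 + 1, which has 3 terms.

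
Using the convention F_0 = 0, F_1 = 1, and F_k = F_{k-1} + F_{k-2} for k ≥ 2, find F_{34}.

Iterating the recurrence up to F_{29} = 514229 and F_{28} = 317811:
F_{30} = F_{29} + F_{28} = 514229 + 317811 = 832040
F_{31} = F_{30} + F_{29} = 832040 + 514229 = 1346269
F_{32} = F_{31} + F_{30} = 1346269 + 832040 = 2178309
F_{33} = F_{32} + F_{31} = 2178309 + 1346269 = 3524578
F_{34} = F_{33} + F_{32} = 3524578 + 2178309 = 5702887

5702887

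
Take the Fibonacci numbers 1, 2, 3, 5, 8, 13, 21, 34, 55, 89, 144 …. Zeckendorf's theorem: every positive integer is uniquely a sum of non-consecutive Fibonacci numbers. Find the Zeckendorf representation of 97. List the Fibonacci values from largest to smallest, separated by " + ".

take 89 (≤ 97); 97 − 89 = 8
take 8 (≤ 8); 8 − 8 = 0
So 97 = 89 + 8, with no two terms consecutive in the sequence.

89 + 8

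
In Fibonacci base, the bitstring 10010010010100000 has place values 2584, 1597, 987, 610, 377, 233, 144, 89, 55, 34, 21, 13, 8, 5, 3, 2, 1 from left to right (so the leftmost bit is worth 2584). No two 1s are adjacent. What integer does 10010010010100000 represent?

3385

Summing the place values of the 1 bits: 2584 + 610 + 144 + 34 + 13 = 3385.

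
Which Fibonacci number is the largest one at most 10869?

6765

6765 ≤ 10869 < 10946, so the largest Fibonacci number not exceeding 10869 is 6765.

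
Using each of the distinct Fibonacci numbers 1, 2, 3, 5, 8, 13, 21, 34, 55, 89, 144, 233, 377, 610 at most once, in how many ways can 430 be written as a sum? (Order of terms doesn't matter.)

12

Starting from the Zeckendorf form and repeatedly splitting a term F_k into F_{k−1} + F_{k−2} (when neither is already used) reaches every representation.
430 = 377+34+13+5+1 = 377+34+13+3+2+1 = 233+144+34+13+5+1 = 377+34+8+5+3+2+1 = 233+144+34+13+3+2+1 = … (7 more), for 12 in all.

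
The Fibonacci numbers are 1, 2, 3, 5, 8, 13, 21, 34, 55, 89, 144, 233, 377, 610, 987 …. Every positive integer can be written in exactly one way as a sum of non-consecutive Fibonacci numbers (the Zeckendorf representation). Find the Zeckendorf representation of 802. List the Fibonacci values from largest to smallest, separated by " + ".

610 + 144 + 34 + 13 + 1

Greedy algorithm:
802: greatest Fibonacci not exceeding it is 610, leaving 192
192: greatest Fibonacci not exceeding it is 144, leaving 48
48: greatest Fibonacci not exceeding it is 34, leaving 14
14: greatest Fibonacci not exceeding it is 13, leaving 1
1: greatest Fibonacci not exceeding it is 1, leaving 0
So 802 = 610 + 144 + 34 + 13 + 1, with no two terms consecutive in the sequence.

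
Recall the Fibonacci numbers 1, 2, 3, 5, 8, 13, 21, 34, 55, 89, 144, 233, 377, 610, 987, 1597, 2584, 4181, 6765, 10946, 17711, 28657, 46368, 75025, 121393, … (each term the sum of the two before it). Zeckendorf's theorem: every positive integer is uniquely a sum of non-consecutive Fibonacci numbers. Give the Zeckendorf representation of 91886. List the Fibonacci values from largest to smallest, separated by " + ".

subtract 75025 from 91886: 16861 remains
subtract 10946 from 16861: 5915 remains
subtract 4181 from 5915: 1734 remains
subtract 1597 from 1734: 137 remains
subtract 89 from 137: 48 remains
subtract 34 from 48: 14 remains
subtract 13 from 14: 1 remains
subtract 1 from 1: 0 remains
So 91886 = 75025 + 10946 + 4181 + 1597 + 89 + 34 + 13 + 1, with no two terms consecutive in the sequence.

75025 + 10946 + 4181 + 1597 + 89 + 34 + 13 + 1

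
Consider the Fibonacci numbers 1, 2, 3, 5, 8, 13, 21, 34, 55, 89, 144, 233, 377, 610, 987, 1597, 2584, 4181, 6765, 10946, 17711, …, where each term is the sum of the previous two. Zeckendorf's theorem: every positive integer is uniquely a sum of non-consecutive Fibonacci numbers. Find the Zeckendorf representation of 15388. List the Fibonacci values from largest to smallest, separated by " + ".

10946 + 4181 + 233 + 21 + 5 + 2

largest Fibonacci ≤ 15388 is 10946; 15388 − 10946 = 4442
largest Fibonacci ≤ 4442 is 4181; 4442 − 4181 = 261
largest Fibonacci ≤ 261 is 233; 261 − 233 = 28
largest Fibonacci ≤ 28 is 21; 28 − 21 = 7
largest Fibonacci ≤ 7 is 5; 7 − 5 = 2
largest Fibonacci ≤ 2 is 2; 2 − 2 = 0
So 15388 = 10946 + 4181 + 233 + 21 + 5 + 2, with no two terms consecutive in the sequence.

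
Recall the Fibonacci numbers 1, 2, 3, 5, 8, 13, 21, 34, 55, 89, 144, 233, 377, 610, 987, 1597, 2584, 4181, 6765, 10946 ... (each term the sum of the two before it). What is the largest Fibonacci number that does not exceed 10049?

6765

6765 ≤ 10049 < 10946, so the largest Fibonacci number not exceeding 10049 is 6765.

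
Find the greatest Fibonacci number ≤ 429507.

317811

317811 ≤ 429507 < 514229, so the largest Fibonacci number not exceeding 429507 is 317811.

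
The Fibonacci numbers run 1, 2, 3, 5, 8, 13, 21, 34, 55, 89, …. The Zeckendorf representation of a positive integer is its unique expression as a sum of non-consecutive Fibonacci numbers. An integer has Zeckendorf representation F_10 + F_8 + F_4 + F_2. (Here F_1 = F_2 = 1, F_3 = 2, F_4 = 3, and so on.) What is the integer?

F_10 + F_8 + F_4 + F_2 = 55 + 21 + 3 + 1 = 80.

80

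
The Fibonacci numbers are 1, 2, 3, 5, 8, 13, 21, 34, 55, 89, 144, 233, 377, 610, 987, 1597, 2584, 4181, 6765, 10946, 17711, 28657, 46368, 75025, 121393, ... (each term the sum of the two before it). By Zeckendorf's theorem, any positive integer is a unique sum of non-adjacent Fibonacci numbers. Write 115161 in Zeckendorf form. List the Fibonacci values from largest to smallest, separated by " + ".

75025 + 28657 + 10946 + 377 + 144 + 8 + 3 + 1

Repeatedly subtract the largest Fibonacci number that fits:
take 75025 (≤ 115161); 115161 − 75025 = 40136
take 28657 (≤ 40136); 40136 − 28657 = 11479
take 10946 (≤ 11479); 11479 − 10946 = 533
take 377 (≤ 533); 533 − 377 = 156
take 144 (≤ 156); 156 − 144 = 12
take 8 (≤ 12); 12 − 8 = 4
take 3 (≤ 4); 4 − 3 = 1
take 1 (≤ 1); 1 − 1 = 0
So 115161 = 75025 + 28657 + 10946 + 377 + 144 + 8 + 3 + 1, with no two terms consecutive in the sequence.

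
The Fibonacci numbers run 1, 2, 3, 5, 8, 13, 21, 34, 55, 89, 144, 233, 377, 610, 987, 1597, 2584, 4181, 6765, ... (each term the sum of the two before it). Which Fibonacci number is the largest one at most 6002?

4181

4181 ≤ 6002 < 6765, so the largest Fibonacci number not exceeding 6002 is 4181.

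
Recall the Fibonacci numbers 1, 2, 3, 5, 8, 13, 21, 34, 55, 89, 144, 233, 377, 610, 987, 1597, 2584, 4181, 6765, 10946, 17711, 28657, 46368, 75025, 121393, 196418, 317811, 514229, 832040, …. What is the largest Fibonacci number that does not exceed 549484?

514229

514229 ≤ 549484 < 832040, so the largest Fibonacci number not exceeding 549484 is 514229.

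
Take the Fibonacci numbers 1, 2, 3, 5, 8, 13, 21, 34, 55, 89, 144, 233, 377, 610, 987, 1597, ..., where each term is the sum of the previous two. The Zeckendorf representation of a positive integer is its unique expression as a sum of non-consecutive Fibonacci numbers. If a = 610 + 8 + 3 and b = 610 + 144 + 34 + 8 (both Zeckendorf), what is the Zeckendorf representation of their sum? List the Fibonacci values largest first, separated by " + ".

987 + 377 + 34 + 13 + 5 + 1

The two numbers are 621 and 796, so their sum is 1417.
1417 − 987 = 430
430 − 377 = 53
53 − 34 = 19
19 − 13 = 6
6 − 5 = 1
1 − 1 = 0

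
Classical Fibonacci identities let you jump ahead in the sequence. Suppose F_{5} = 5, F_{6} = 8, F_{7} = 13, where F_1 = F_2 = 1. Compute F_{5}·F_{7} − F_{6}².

5·13 − 8² = 65 − 64 = 1. (Cassini's identity: F_{k−1}F_{k+1} − F_k² = (−1)^k.)

1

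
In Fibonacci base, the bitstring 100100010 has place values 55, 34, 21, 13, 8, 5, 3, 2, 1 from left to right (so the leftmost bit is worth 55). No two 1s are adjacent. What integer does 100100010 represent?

Summing the place values of the 1 bits: 55 + 13 + 2 = 70.

70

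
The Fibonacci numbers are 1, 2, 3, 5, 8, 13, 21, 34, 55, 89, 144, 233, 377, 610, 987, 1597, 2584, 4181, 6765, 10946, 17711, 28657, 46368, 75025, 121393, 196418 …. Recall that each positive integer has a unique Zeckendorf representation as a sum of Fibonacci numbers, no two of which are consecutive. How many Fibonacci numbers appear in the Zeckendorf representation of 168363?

7

168363: greatest Fibonacci not exceeding it is 121393, leaving 46970
46970: greatest Fibonacci not exceeding it is 46368, leaving 602
602: greatest Fibonacci not exceeding it is 377, leaving 225
225: greatest Fibonacci not exceeding it is 144, leaving 81
81: greatest Fibonacci not exceeding it is 55, leaving 26
26: greatest Fibonacci not exceeding it is 21, leaving 5
5: greatest Fibonacci not exceeding it is 5, leaving 0
168363 = 121393 + 46368 + 377 + 144 + 55 + 21 + 5, which has 7 terms.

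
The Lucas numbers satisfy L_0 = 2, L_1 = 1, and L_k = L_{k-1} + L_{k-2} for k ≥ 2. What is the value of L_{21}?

24476

Iterating the recurrence up to L_{17} = 3571 and L_{16} = 2207:
L_{18} = L_{17} + L_{16} = 3571 + 2207 = 5778
L_{19} = L_{18} + L_{17} = 5778 + 3571 = 9349
L_{20} = L_{19} + L_{18} = 9349 + 5778 = 15127
L_{21} = L_{20} + L_{19} = 15127 + 9349 = 24476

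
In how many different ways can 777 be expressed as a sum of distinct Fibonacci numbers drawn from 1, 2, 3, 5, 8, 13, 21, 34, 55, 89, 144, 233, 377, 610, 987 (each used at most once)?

777 = 610+144+21+2 = 610+144+13+8+2 = 610+89+55+21+2 = … (13 more), for 16 in all.

16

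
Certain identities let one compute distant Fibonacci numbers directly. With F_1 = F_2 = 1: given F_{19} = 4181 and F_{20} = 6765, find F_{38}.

By the doubling identity F_{2k} = F_k(2F_{k+1} − F_k): F_{38} = 4181·(2·6765 − 4181) = 4181·9349 = 39088169.

39088169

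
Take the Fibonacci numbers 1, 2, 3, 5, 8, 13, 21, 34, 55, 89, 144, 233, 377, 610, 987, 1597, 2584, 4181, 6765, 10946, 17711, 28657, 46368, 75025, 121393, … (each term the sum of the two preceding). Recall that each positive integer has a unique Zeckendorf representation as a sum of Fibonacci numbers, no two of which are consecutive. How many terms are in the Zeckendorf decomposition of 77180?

77180 − 75025 = 2155
2155 − 1597 = 558
558 − 377 = 181
181 − 144 = 37
37 − 34 = 3
3 − 3 = 0
77180 = 75025 + 1597 + 377 + 144 + 34 + 3, which has 6 terms.

6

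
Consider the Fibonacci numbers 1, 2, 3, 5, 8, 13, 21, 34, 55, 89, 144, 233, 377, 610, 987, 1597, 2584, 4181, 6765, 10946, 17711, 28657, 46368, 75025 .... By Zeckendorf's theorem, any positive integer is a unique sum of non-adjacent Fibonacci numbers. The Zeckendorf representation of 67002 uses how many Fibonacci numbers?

8

take 46368 (≤ 67002); 67002 − 46368 = 20634
take 17711 (≤ 20634); 20634 − 17711 = 2923
take 2584 (≤ 2923); 2923 − 2584 = 339
take 233 (≤ 339); 339 − 233 = 106
take 89 (≤ 106); 106 − 89 = 17
take 13 (≤ 17); 17 − 13 = 4
take 3 (≤ 4); 4 − 3 = 1
take 1 (≤ 1); 1 − 1 = 0
67002 = 46368 + 17711 + 2584 + 233 + 89 + 13 + 3 + 1, which has 8 terms.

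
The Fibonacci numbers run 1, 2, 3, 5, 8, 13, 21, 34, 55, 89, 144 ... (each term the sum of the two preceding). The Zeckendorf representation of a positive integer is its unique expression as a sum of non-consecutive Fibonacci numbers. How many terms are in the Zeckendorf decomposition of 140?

largest Fibonacci ≤ 140 is 89; 140 − 89 = 51
largest Fibonacci ≤ 51 is 34; 51 − 34 = 17
largest Fibonacci ≤ 17 is 13; 17 − 13 = 4
largest Fibonacci ≤ 4 is 3; 4 − 3 = 1
largest Fibonacci ≤ 1 is 1; 1 − 1 = 0
140 = 89 + 34 + 13 + 3 + 1, which has 5 terms.

5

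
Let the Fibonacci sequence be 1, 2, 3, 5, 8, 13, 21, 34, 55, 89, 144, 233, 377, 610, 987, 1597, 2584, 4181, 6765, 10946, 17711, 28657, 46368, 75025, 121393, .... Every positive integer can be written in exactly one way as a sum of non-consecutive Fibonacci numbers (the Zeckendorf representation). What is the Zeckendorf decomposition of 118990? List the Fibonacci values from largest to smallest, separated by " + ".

Greedy algorithm:
118990: greatest Fibonacci not exceeding it is 75025, leaving 43965
43965: greatest Fibonacci not exceeding it is 28657, leaving 15308
15308: greatest Fibonacci not exceeding it is 10946, leaving 4362
4362: greatest Fibonacci not exceeding it is 4181, leaving 181
181: greatest Fibonacci not exceeding it is 144, leaving 37
37: greatest Fibonacci not exceeding it is 34, leaving 3
3: greatest Fibonacci not exceeding it is 3, leaving 0
So 118990 = 75025 + 28657 + 10946 + 4181 + 144 + 34 + 3, with no two terms consecutive in the sequence.

75025 + 28657 + 10946 + 4181 + 144 + 34 + 3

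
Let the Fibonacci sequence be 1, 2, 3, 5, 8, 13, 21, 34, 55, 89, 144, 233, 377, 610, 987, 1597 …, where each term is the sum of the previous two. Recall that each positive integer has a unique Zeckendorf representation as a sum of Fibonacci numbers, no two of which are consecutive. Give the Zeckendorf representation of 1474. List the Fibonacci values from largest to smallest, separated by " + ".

largest Fibonacci ≤ 1474 is 987; 1474 − 987 = 487
largest Fibonacci ≤ 487 is 377; 487 − 377 = 110
largest Fibonacci ≤ 110 is 89; 110 − 89 = 21
largest Fibonacci ≤ 21 is 21; 21 − 21 = 0
So 1474 = 987 + 377 + 89 + 21, with no two terms consecutive in the sequence.

987 + 377 + 89 + 21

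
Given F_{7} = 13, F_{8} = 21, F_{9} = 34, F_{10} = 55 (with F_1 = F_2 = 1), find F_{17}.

1597

By the addition formula F_{m+n} = F_m F_{n+1} + F_{m−1} F_n with m=8, n=9: F_{17} = 21·55 + 13·34 = 1155 + 442 = 1597.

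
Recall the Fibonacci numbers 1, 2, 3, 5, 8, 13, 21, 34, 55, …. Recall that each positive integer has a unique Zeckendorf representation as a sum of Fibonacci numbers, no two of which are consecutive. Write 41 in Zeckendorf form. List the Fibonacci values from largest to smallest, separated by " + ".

34 + 5 + 2

Repeatedly subtract the largest Fibonacci number that fits:
largest Fibonacci ≤ 41 is 34; 41 − 34 = 7
largest Fibonacci ≤ 7 is 5; 7 − 5 = 2
largest Fibonacci ≤ 2 is 2; 2 − 2 = 0
So 41 = 34 + 5 + 2, with no two terms consecutive in the sequence.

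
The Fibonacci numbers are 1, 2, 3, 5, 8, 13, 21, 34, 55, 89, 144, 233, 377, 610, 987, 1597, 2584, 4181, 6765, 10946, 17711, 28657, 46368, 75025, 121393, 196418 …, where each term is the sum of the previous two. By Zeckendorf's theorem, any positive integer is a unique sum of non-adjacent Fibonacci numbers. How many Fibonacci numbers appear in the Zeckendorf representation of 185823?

7

Greedy algorithm:
185823 − 121393 = 64430
64430 − 46368 = 18062
18062 − 17711 = 351
351 − 233 = 118
118 − 89 = 29
29 − 21 = 8
8 − 8 = 0
185823 = 121393 + 46368 + 17711 + 233 + 89 + 21 + 8, which has 7 terms.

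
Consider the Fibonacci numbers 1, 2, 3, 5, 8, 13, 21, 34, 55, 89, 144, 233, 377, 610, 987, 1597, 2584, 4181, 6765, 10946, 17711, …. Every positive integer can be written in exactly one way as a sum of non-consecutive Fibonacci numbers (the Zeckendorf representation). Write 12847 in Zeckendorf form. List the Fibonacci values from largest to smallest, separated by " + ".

Greedy algorithm:
subtract 10946 from 12847: 1901 remains
subtract 1597 from 1901: 304 remains
subtract 233 from 304: 71 remains
subtract 55 from 71: 16 remains
subtract 13 from 16: 3 remains
subtract 3 from 3: 0 remains
So 12847 = 10946 + 1597 + 233 + 55 + 13 + 3, with no two terms consecutive in the sequence.

10946 + 1597 + 233 + 55 + 13 + 3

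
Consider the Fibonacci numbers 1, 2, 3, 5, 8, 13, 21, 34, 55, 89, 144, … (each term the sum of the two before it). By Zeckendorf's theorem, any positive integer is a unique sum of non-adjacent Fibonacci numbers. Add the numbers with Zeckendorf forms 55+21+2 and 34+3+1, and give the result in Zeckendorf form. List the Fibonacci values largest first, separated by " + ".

89 + 21 + 5 + 1

The two numbers are 78 and 38, so their sum is 116.
Greedy algorithm:
take 89 (≤ 116); 116 − 89 = 27
take 21 (≤ 27); 27 − 21 = 6
take 5 (≤ 6); 6 − 5 = 1
take 1 (≤ 1); 1 − 1 = 0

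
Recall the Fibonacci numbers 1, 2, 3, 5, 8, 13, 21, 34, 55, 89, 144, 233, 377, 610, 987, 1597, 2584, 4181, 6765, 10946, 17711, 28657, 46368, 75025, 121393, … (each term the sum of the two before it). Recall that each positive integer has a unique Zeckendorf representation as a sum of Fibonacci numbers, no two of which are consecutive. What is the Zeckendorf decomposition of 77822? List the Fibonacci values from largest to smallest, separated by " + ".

take 75025 (≤ 77822); 77822 − 75025 = 2797
take 2584 (≤ 2797); 2797 − 2584 = 213
take 144 (≤ 213); 213 − 144 = 69
take 55 (≤ 69); 69 − 55 = 14
take 13 (≤ 14); 14 − 13 = 1
take 1 (≤ 1); 1 − 1 = 0
So 77822 = 75025 + 2584 + 144 + 55 + 13 + 1, with no two terms consecutive in the sequence.

75025 + 2584 + 144 + 55 + 13 + 1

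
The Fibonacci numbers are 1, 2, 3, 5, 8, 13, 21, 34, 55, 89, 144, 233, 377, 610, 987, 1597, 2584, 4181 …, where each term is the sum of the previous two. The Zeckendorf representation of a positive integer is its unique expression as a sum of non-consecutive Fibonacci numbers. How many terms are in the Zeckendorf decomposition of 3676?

3676: greatest Fibonacci not exceeding it is 2584, leaving 1092
1092: greatest Fibonacci not exceeding it is 987, leaving 105
105: greatest Fibonacci not exceeding it is 89, leaving 16
16: greatest Fibonacci not exceeding it is 13, leaving 3
3: greatest Fibonacci not exceeding it is 3, leaving 0
3676 = 2584 + 987 + 89 + 13 + 3, which has 5 terms.

5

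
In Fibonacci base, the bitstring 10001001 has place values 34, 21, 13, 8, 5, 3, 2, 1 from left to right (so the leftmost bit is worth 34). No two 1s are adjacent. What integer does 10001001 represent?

Summing the place values of the 1 bits: 34 + 5 + 1 = 40.

40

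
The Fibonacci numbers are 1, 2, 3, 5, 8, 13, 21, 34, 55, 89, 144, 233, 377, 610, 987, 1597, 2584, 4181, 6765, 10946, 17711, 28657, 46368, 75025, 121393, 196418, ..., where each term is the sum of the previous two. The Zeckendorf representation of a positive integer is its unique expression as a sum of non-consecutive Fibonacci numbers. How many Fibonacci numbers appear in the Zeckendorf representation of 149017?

9

Repeatedly subtract the largest Fibonacci number that fits:
121393 ≤ 149017 < 196418, so take 121393; remainder 27624
17711 ≤ 27624 < 28657, so take 17711; remainder 9913
6765 ≤ 9913 < 10946, so take 6765; remainder 3148
2584 ≤ 3148 < 4181, so take 2584; remainder 564
377 ≤ 564 < 610, so take 377; remainder 187
144 ≤ 187 < 233, so take 144; remainder 43
34 ≤ 43 < 55, so take 34; remainder 9
8 ≤ 9 < 13, so take 8; remainder 1
1 ≤ 1 < 2, so take 1; remainder 0
149017 = 121393 + 17711 + 6765 + 2584 + 377 + 144 + 34 + 8 + 1, which has 9 terms.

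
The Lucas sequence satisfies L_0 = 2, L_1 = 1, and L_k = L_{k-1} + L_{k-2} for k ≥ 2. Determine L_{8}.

Iterating the recurrence up to L_{3} = 4 and L_{2} = 3:
L_{4} = L_{3} + L_{2} = 4 + 3 = 7
L_{5} = L_{4} + L_{3} = 7 + 4 = 11
L_{6} = L_{5} + L_{4} = 11 + 7 = 18
L_{7} = L_{6} + L_{5} = 18 + 11 = 29
L_{8} = L_{7} + L_{6} = 29 + 18 = 47

47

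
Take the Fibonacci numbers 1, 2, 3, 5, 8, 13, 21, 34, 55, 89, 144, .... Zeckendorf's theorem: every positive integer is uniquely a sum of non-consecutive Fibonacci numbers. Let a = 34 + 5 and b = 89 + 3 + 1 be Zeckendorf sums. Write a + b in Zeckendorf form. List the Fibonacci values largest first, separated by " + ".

89 + 34 + 8 + 1

The two numbers are 39 and 93, so their sum is 132.
largest Fibonacci ≤ 132 is 89; 132 − 89 = 43
largest Fibonacci ≤ 43 is 34; 43 − 34 = 9
largest Fibonacci ≤ 9 is 8; 9 − 8 = 1
largest Fibonacci ≤ 1 is 1; 1 − 1 = 0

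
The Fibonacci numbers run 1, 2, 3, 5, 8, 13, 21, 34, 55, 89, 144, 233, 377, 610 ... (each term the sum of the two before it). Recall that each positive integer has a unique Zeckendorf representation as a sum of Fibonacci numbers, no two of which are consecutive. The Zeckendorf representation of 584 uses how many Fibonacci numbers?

largest Fibonacci ≤ 584 is 377; 584 − 377 = 207
largest Fibonacci ≤ 207 is 144; 207 − 144 = 63
largest Fibonacci ≤ 63 is 55; 63 − 55 = 8
largest Fibonacci ≤ 8 is 8; 8 − 8 = 0
584 = 377 + 144 + 55 + 8, which has 4 terms.

4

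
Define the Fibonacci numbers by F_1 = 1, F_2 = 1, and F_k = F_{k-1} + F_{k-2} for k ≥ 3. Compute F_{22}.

Iterating the recurrence up to F_{17} = 1597 and F_{16} = 987:
F_{18} = F_{17} + F_{16} = 1597 + 987 = 2584
F_{19} = F_{18} + F_{17} = 2584 + 1597 = 4181
F_{20} = F_{19} + F_{18} = 4181 + 2584 = 6765
F_{21} = F_{20} + F_{19} = 6765 + 4181 = 10946
F_{22} = F_{21} + F_{20} = 10946 + 6765 = 17711

17711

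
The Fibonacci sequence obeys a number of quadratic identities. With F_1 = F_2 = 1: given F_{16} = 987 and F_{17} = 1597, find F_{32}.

2178309

By the doubling identity F_{2k} = F_k(2F_{k+1} − F_k): F_{32} = 987·(2·1597 − 987) = 987·2207 = 2178309.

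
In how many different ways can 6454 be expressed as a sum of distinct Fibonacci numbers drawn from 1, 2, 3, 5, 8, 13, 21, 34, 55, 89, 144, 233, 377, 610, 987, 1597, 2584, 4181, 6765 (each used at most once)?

Each representation comes from the Zeckendorf form by replacing some F_k with F_{k−1} + F_{k−2} where possible.
6454 = 4181+1597+610+55+8+3 = 4181+1597+610+55+8+2+1 = 4181+1597+610+34+21+8+3 = 4181+1597+377+233+55+8+3 = 4181+1597+610+55+5+3+2+1 = … (44 more), for 49 in all.

49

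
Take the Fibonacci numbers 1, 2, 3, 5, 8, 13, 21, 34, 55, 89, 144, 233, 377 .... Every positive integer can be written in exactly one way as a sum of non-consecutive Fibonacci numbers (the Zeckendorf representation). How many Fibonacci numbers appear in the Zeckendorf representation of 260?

subtract 233 from 260: 27 remains
subtract 21 from 27: 6 remains
subtract 5 from 6: 1 remains
subtract 1 from 1: 0 remains
260 = 233 + 21 + 5 + 1, which has 4 terms.

4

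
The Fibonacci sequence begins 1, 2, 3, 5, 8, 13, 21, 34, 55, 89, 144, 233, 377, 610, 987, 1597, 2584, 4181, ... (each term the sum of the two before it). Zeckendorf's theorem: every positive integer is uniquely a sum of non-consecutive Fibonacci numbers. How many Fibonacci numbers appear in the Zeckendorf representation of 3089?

5

subtract 2584 from 3089: 505 remains
subtract 377 from 505: 128 remains
subtract 89 from 128: 39 remains
subtract 34 from 39: 5 remains
subtract 5 from 5: 0 remains
3089 = 2584 + 377 + 89 + 34 + 5, which has 5 terms.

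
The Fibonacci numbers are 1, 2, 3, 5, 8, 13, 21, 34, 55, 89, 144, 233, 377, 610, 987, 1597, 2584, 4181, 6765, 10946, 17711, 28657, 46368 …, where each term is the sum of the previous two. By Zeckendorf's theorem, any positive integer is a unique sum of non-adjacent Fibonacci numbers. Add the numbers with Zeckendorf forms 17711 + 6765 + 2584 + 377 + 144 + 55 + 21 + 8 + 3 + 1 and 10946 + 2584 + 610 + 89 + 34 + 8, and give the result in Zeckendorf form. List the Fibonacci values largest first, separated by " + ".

The two numbers are 27669 and 14271, so their sum is 41940.
Greedily peel off the largest Fibonacci term at each step:
41940: greatest Fibonacci not exceeding it is 28657, leaving 13283
13283: greatest Fibonacci not exceeding it is 10946, leaving 2337
2337: greatest Fibonacci not exceeding it is 1597, leaving 740
740: greatest Fibonacci not exceeding it is 610, leaving 130
130: greatest Fibonacci not exceeding it is 89, leaving 41
41: greatest Fibonacci not exceeding it is 34, leaving 7
7: greatest Fibonacci not exceeding it is 5, leaving 2
2: greatest Fibonacci not exceeding it is 2, leaving 0

28657 + 10946 + 1597 + 610 + 89 + 34 + 5 + 2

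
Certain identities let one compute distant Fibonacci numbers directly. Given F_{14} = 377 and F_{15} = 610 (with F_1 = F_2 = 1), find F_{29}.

514229

By F_{2k+1} = F_k² + F_{k+1}²: F_{29} = 377² + 610² = 142129 + 372100 = 514229.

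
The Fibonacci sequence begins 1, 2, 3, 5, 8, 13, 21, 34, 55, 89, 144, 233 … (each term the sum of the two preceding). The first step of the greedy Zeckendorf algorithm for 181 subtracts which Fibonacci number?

144

144 ≤ 181 < 233, so the largest Fibonacci number not exceeding 181 is 144.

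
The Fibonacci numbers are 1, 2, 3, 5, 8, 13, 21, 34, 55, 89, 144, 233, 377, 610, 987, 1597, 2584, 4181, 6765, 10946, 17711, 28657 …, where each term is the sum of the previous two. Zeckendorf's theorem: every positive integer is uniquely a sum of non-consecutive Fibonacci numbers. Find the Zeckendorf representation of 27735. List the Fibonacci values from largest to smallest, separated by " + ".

Repeatedly subtract the largest Fibonacci number that fits:
take 17711 (≤ 27735); 27735 − 17711 = 10024
take 6765 (≤ 10024); 10024 − 6765 = 3259
take 2584 (≤ 3259); 3259 − 2584 = 675
take 610 (≤ 675); 675 − 610 = 65
take 55 (≤ 65); 65 − 55 = 10
take 8 (≤ 10); 10 − 8 = 2
take 2 (≤ 2); 2 − 2 = 0
So 27735 = 17711 + 6765 + 2584 + 610 + 55 + 8 + 2, with no two terms consecutive in the sequence.

17711 + 6765 + 2584 + 610 + 55 + 8 + 2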